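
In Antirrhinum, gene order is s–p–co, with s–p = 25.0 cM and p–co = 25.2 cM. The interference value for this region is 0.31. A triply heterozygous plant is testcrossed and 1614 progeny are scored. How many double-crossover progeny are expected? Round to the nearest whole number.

Map distances give recombination frequencies of 0.250 and 0.252 for the two intervals.
With interference 0.31 (so coincidence = 0.69), expected double-crossover frequency = 0.250 × 0.252 × 0.69 = 0.04347.
Expected number = 0.04347 × 1614 = 70.16 ≈ 70.

70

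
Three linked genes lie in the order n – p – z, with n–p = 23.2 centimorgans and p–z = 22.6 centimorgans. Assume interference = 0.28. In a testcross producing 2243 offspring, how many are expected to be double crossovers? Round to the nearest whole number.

85

Map distances give recombination frequencies of 0.232 and 0.226 for the two intervals.
With interference 0.28 (so coincidence = 0.72), expected double-crossover frequency = 0.232 × 0.226 × 0.72 = 0.03775.
Expected number = 0.03775 × 2243 = 84.68 ≈ 85.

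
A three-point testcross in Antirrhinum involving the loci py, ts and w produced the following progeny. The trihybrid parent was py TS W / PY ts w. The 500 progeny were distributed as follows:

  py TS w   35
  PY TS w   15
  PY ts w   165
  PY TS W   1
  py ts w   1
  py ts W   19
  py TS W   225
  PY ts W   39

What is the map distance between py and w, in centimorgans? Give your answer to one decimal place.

15.2 centimorgans

The two rarest classes, PY TS W and py ts w, are the double crossovers. Comparing them with the parentals, only the py allele has switched, so py is the middle locus and the order is w – py – ts.
Crossovers in the w–py interval produce the single-crossover classes py TS w and PY ts W (35 + 39 = 74) plus the double crossovers (2).
RF(w–py) = (74 + 2) / 500 = 76/500 = 0.1520 → 15.2 centimorgans.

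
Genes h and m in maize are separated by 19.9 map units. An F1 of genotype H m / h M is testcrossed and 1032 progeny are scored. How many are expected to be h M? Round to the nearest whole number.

A map distance of 19.9 map units corresponds to a recombination frequency of 0.199.
The F1 is H m / h M, so h M is a parental gamete class with expected frequency (1 − r)/2 = 0.801/2 = 0.4005.
Expected number = 0.4005 × 1032 = 413.32 ≈ 413.

413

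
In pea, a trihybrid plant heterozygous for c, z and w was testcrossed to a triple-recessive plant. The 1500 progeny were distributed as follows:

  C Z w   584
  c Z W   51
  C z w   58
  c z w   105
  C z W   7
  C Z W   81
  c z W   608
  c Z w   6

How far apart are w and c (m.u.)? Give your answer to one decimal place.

13.3 m.u.

The two most frequent reciprocal classes, c z W and C Z w, are the parental types, so the F1 was c z W / C Z w.
The two rarest classes, C z W and c Z w, are the double crossovers. Comparing them with the parentals, only the c allele has switched, so c is the middle locus and the order is w – c – z.
Crossovers in the w–c interval produce the single-crossover classes c z w and C Z W (105 + 81 = 186) plus the double crossovers (13).
RF(w–c) = (186 + 13) / 1500 = 199/1500 = 0.1327 → 13.3 m.u.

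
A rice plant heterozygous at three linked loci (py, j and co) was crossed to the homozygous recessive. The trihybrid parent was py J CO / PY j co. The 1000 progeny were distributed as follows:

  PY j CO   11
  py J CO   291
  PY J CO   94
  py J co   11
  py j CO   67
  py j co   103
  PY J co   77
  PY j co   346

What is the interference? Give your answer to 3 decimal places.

The two rarest classes, py J co and PY j CO, are the double crossovers. Comparing them with the parentals, only the co allele has switched, so co is the middle locus and the order is py – co – j.
py–co: (197 + 22)/1000 = 0.2190; co–j: (144 + 22)/1000 = 0.1660.
Expected DCO frequency = 0.2190 × 0.1660 ≈ 0.03635; observed = 22/1000 ≈ 0.02200.
Coefficient of coincidence = 0.02200/0.03635 ≈ 0.605; interference = 1 − 0.605 = 0.395.

0.395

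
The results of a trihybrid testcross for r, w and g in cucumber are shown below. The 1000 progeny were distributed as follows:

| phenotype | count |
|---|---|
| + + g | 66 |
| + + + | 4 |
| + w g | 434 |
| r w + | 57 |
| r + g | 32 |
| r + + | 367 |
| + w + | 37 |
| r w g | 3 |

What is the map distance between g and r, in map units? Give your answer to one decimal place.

7.6 map units

The two most frequent reciprocal classes, r + + and + w g, are the parental types, so the F1 was r + + / + w g.
The two rarest classes, + + + and r w g, are the double crossovers. Comparing them with the parentals, only the r allele has switched, so r is the middle locus and the order is g – r – w.
Crossovers in the g–r interval produce the single-crossover classes r + g and + w + (32 + 37 = 69) plus the double crossovers (7).
RF(g–r) = (69 + 7) / 1000 = 76/1000 = 0.0760 → 7.6 map units.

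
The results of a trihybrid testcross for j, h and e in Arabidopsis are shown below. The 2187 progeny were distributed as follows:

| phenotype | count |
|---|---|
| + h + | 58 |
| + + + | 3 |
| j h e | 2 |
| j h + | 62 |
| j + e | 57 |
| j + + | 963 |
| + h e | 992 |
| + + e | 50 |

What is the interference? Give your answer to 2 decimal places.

0.22

The two most frequent reciprocal classes, + h e and j + +, are the parental types, so the F1 was + h e / j + +.
The two rarest classes, j h e and + + +, are the double crossovers. Comparing them with the parentals, only the j allele has switched, so j is the middle locus and the order is h – j – e.
h–j: (112 + 5)/2187 = 0.0535; j–e: (115 + 5)/2187 = 0.0549.
Expected DCO frequency = 0.0535 × 0.0549 ≈ 0.00294; observed = 5/2187 ≈ 0.00229.
Coefficient of coincidence = 0.00229/0.00294 ≈ 0.78; interference = 1 − 0.78 = 0.22.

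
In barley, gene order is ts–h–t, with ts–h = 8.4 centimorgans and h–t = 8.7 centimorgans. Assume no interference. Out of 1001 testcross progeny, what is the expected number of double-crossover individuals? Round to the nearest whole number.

7

Map distances give recombination frequencies of 0.084 and 0.087 for the two intervals.
With no interference, expected double-crossover frequency = 0.084 × 0.087 = 0.00731.
Expected number = 0.00731 × 1001 = 7.32 ≈ 7.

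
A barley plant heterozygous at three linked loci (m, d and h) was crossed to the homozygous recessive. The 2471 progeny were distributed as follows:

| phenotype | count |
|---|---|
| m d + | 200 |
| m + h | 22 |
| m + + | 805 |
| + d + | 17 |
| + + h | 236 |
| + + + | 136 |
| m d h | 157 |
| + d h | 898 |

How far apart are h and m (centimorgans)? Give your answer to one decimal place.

13.4 centimorgans

The two most frequent reciprocal classes, + d h and m + +, are the parental types, so the F1 was + d h / m + +.
The two rarest classes, + d + and m + h, are the double crossovers. Comparing them with the parentals, only the h allele has switched, so h is the middle locus and the order is d – h – m.
Crossovers in the h–m interval produce the single-crossover classes m d h and + + + (157 + 136 = 293) plus the double crossovers (39).
RF(h–m) = (293 + 39) / 2471 = 332/2471 = 0.1344 → 13.4 centimorgans.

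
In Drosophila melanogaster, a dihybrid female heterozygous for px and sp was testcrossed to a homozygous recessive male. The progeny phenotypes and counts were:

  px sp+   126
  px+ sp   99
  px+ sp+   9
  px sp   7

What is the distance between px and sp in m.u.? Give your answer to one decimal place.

6.6 m.u.

The two most frequent classes, px+ sp (99) and px sp+ (126), are the parental types, so the F1 was px+ sp / px sp+.
The recombinant classes are px+ sp+ and px sp: 9 + 7 = 16.
Recombination frequency = 16/241 = 0.0664 ≈ 6.6%, i.e. 6.6 m.u.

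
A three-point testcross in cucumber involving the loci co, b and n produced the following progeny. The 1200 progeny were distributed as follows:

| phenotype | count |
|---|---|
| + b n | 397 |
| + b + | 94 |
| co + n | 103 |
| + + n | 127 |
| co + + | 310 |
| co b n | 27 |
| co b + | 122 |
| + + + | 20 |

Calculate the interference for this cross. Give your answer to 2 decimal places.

0.22

The two most frequent reciprocal classes, co + + and + b n, are the parental types, so the F1 was co + + / + b n.
The two rarest classes, + + + and co b n, are the double crossovers. Comparing them with the parentals, only the co allele has switched, so co is the middle locus and the order is b – co – n.
b–co: (249 + 47)/1200 = 0.2467; co–n: (197 + 47)/1200 = 0.2033.
Expected DCO frequency = 0.2467 × 0.2033 ≈ 0.05015; observed = 47/1200 ≈ 0.03917.
Coefficient of coincidence = 0.03917/0.05015 ≈ 0.78; interference = 1 − 0.78 = 0.22.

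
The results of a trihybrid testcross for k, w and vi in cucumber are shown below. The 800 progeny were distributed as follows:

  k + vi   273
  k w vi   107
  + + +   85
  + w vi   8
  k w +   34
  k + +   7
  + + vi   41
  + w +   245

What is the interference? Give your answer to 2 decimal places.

The two most frequent reciprocal classes, + w + and k + vi, are the parental types, so the F1 was + w + / k + vi.
The two rarest classes, + w vi and k + +, are the double crossovers. Comparing them with the parentals, only the vi allele has switched, so vi is the middle locus and the order is w – vi – k.
w–vi: (192 + 15)/800 = 0.2587; vi–k: (75 + 15)/800 = 0.1125.
Expected DCO frequency = 0.2587 × 0.1125 ≈ 0.02910; observed = 15/800 ≈ 0.01875.
Coefficient of coincidence = 0.01875/0.02910 ≈ 0.64; interference = 1 − 0.64 = 0.36.

0.36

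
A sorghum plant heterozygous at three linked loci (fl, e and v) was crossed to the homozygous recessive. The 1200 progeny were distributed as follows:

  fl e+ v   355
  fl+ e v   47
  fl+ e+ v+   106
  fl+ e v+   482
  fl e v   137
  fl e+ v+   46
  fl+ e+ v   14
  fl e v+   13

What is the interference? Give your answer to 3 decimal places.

The two most frequent reciprocal classes, fl e+ v and fl+ e v+, are the parental types, so the F1 was fl e+ v / fl+ e v+.
The two rarest classes, fl+ e+ v and fl e v+, are the double crossovers. Comparing them with the parentals, only the fl allele has switched, so fl is the middle locus and the order is e – fl – v.
e–fl: (243 + 27)/1200 = 0.2250; fl–v: (93 + 27)/1200 = 0.1000.
Expected DCO frequency = 0.2250 × 0.1000 ≈ 0.02250; observed = 27/1200 ≈ 0.02250.
Coefficient of coincidence = 0.02250/0.02250 ≈ 1.000; interference = 1 − 1.000 = 0.000.

0.000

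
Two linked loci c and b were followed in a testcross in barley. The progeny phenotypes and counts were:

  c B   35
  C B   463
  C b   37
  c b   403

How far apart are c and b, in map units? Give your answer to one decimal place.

7.7 map units

The two most frequent classes, C B (463) and c b (403), are the parental types, so the F1 was C B / c b.
The recombinant classes are C b and c B: 37 + 35 = 72.
Recombination frequency = 72/938 = 0.0768 ≈ 7.7%, i.e. 7.7 map units.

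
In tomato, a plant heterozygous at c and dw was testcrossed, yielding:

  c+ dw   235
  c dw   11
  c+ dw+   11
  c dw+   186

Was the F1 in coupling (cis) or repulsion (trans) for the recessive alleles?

The two most frequent classes are c+ dw (235) and c dw+ (186); these are the parental (non-recombinant) types.
So the F1 carried c+ dw on one chromosome and c dw+ on the other — the recessive alleles are on opposite chromosomes (trans / repulsion).

trans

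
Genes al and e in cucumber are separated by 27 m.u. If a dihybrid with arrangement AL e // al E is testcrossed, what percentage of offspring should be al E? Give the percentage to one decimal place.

A map distance of 27 m.u. corresponds to a recombination frequency of 0.270.
The F1 is AL e / al E, so al E is a parental gamete class with expected frequency (1 − r)/2 = 0.730/2 = 0.3650.
That is 0.3650 = 36.5% of the progeny.

36.5%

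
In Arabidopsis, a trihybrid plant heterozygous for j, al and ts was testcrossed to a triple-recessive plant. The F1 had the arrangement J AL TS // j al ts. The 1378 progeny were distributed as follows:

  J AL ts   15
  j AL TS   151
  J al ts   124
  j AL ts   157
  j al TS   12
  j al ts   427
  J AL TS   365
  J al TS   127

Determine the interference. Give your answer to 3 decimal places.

The two rarest classes, J AL ts and j al TS, are the double crossovers. Comparing them with the parentals, only the ts allele has switched, so ts is the middle locus and the order is j – ts – al.
j–ts: (275 + 27)/1378 = 0.2192; ts–al: (284 + 27)/1378 = 0.2257.
Expected DCO frequency = 0.2192 × 0.2257 ≈ 0.04947; observed = 27/1378 ≈ 0.01959.
Coefficient of coincidence = 0.01959/0.04947 ≈ 0.396; interference = 1 − 0.396 = 0.604.

0.604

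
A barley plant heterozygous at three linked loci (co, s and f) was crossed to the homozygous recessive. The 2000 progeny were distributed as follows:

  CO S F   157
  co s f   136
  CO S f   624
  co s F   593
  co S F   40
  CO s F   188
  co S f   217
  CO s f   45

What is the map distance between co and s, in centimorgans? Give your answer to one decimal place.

The two most frequent reciprocal classes, co s F and CO S f, are the parental types, so the F1 was co s F / CO S f.
The two rarest classes, co S F and CO s f, are the double crossovers. Comparing them with the parentals, only the s allele has switched, so s is the middle locus and the order is f – s – co.
Crossovers in the s–co interval produce the single-crossover classes CO s F and co S f (188 + 217 = 405) plus the double crossovers (85).
RF(s–co) = (405 + 85) / 2000 = 490/2000 = 0.2450 → 24.5 centimorgans.

24.5 centimorgans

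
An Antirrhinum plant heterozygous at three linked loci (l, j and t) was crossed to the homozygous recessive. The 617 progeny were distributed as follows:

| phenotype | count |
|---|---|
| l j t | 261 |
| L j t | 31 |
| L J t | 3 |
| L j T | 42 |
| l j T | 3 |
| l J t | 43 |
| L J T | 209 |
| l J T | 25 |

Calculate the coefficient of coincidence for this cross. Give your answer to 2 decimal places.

The two most frequent reciprocal classes, l j t and L J T, are the parental types, so the F1 was l j t / L J T.
The two rarest classes, l j T and L J t, are the double crossovers. Comparing them with the parentals, only the t allele has switched, so t is the middle locus and the order is j – t – l.
j–t: (85 + 6)/617 = 0.1475; t–l: (56 + 6)/617 = 0.1005.
Expected DCO frequency = 0.1475 × 0.1005 ≈ 0.01482; observed = 6/617 ≈ 0.00972.
Coefficient of coincidence = 0.00972/0.01482 ≈ 0.66.

0.66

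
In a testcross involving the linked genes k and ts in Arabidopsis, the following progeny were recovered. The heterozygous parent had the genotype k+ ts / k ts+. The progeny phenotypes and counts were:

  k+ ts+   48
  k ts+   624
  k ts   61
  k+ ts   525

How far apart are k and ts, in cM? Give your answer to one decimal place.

The recombinant classes are k+ ts+ and k ts: 48 + 61 = 109.
Recombination frequency = 109/1258 = 0.0866 ≈ 8.7%, i.e. 8.7 cM.

8.7 cM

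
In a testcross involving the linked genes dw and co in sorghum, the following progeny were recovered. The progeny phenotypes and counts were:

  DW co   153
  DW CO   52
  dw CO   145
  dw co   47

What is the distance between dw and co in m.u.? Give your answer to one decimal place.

24.9 m.u.

The two most frequent classes, DW co (153) and dw CO (145), are the parental types, so the F1 was DW co / dw CO.
The recombinant classes are DW CO and dw co: 52 + 47 = 99.
Recombination frequency = 99/397 = 0.2494 ≈ 24.9%, i.e. 24.9 m.u.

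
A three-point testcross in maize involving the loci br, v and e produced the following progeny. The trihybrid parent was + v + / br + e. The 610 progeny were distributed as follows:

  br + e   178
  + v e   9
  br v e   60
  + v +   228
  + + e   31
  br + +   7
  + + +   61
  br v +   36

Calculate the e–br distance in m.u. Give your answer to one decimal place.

The two rarest classes, + v e and br + +, are the double crossovers. Comparing them with the parentals, only the e allele has switched, so e is the middle locus and the order is br – e – v.
Crossovers in the br–e interval produce the single-crossover classes br v + and + + e (36 + 31 = 67) plus the double crossovers (16).
RF(br–e) = (67 + 16) / 610 = 83/610 = 0.1361 → 13.6 m.u.

13.6 m.u.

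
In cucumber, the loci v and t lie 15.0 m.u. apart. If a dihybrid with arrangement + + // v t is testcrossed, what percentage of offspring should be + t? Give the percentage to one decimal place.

A map distance of 15.0 m.u. corresponds to a recombination frequency of 0.150.
The F1 is + + / v t, so + t is a recombinant gamete class with expected frequency r/2 = 0.150/2 = 0.0750.
That is 0.0750 = 7.5% of the progeny.

7.5%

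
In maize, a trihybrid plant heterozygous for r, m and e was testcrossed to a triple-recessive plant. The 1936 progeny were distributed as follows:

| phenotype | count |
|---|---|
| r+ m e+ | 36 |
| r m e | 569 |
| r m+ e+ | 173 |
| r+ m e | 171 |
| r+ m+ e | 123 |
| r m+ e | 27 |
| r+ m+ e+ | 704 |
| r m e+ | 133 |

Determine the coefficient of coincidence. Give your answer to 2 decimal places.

The two most frequent reciprocal classes, r m e and r+ m+ e+, are the parental types, so the F1 was r m e / r+ m+ e+.
The two rarest classes, r m+ e and r+ m e+, are the double crossovers. Comparing them with the parentals, only the m allele has switched, so m is the middle locus and the order is e – m – r.
e–m: (256 + 63)/1936 = 0.1648; m–r: (344 + 63)/1936 = 0.2102.
Expected DCO frequency = 0.1648 × 0.2102 ≈ 0.03464; observed = 63/1936 ≈ 0.03254.
Coefficient of coincidence = 0.03254/0.03464 ≈ 0.94.

0.94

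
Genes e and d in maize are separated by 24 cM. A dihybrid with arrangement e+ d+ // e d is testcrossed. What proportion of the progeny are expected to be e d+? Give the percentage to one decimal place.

A map distance of 24 cM corresponds to a recombination frequency of 0.240.
The F1 is e+ d+ / e d, so e d+ is a recombinant gamete class with expected frequency r/2 = 0.240/2 = 0.1200.
That is 0.1200 = 12.0% of the progeny.

12.0%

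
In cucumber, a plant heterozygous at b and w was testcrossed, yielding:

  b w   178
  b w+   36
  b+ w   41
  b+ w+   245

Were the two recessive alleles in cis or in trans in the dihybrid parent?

The two most frequent classes are b+ w+ (245) and b w (178); these are the parental (non-recombinant) types.
So the F1 carried b+ w+ on one chromosome and b w on the other — the recessive alleles are on the same chromosome (cis / coupling).

cis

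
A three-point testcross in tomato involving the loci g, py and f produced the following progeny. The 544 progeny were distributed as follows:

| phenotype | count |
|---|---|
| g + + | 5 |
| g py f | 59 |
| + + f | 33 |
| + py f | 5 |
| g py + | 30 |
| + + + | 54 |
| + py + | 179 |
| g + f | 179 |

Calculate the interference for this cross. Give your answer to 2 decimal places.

0.39

The two most frequent reciprocal classes, g + f and + py +, are the parental types, so the F1 was g + f / + py +.
The two rarest classes, g + + and + py f, are the double crossovers. Comparing them with the parentals, only the f allele has switched, so f is the middle locus and the order is py – f – g.
py–f: (113 + 10)/544 = 0.2261; f–g: (63 + 10)/544 = 0.1342.
Expected DCO frequency = 0.2261 × 0.1342 ≈ 0.03034; observed = 10/544 ≈ 0.01838.
Coefficient of coincidence = 0.01838/0.03034 ≈ 0.61; interference = 1 − 0.61 = 0.39.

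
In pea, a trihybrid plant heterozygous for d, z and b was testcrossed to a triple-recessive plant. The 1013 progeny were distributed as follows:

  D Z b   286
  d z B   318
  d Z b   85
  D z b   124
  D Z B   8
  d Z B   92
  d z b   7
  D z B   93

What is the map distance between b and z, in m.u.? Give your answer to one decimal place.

The two most frequent reciprocal classes, d z B and D Z b, are the parental types, so the F1 was d z B / D Z b.
The two rarest classes, d z b and D Z B, are the double crossovers. Comparing them with the parentals, only the b allele has switched, so b is the middle locus and the order is z – b – d.
Crossovers in the z–b interval produce the single-crossover classes d Z B and D z b (92 + 124 = 216) plus the double crossovers (15).
RF(z–b) = (216 + 15) / 1013 = 231/1013 = 0.2280 → 22.8 m.u.

22.8 m.u.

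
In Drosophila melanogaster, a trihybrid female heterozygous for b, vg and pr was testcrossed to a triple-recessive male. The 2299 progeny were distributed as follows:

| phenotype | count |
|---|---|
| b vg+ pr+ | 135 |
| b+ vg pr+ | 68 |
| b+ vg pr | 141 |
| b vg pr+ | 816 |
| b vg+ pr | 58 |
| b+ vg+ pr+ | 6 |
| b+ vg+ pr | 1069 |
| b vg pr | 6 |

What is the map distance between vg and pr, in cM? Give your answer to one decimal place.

The two most frequent reciprocal classes, b vg pr+ and b+ vg+ pr, are the parental types, so the F1 was b vg pr+ / b+ vg+ pr.
The two rarest classes, b vg pr and b+ vg+ pr+, are the double crossovers. Comparing them with the parentals, only the pr allele has switched, so pr is the middle locus and the order is vg – pr – b.
Crossovers in the vg–pr interval produce the single-crossover classes b vg+ pr+ and b+ vg pr (135 + 141 = 276) plus the double crossovers (12).
RF(vg–pr) = (276 + 12) / 2299 = 288/2299 = 0.1253 → 12.5 cM.

12.5 cM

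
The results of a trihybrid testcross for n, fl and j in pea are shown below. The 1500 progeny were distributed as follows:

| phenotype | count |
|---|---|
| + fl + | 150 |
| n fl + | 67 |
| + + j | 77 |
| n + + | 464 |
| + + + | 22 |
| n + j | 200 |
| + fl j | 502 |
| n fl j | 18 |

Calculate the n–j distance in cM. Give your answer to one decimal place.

26.0 cM

The two most frequent reciprocal classes, n + + and + fl j, are the parental types, so the F1 was n + + / + fl j.
The two rarest classes, + + + and n fl j, are the double crossovers. Comparing them with the parentals, only the n allele has switched, so n is the middle locus and the order is j – n – fl.
Crossovers in the j–n interval produce the single-crossover classes n + j and + fl + (200 + 150 = 350) plus the double crossovers (40).
RF(j–n) = (350 + 40) / 1500 = 390/1500 = 0.2600 → 26.0 cM.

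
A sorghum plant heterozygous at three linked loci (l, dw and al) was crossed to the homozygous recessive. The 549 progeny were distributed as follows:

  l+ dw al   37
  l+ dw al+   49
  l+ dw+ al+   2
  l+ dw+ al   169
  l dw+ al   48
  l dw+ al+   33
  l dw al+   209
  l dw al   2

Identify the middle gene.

al

The two most frequent reciprocal classes, l+ dw+ al and l dw al+, are the parental types, so the F1 was l+ dw+ al / l dw al+.
The two rarest classes, l+ dw+ al+ and l dw al, are the double crossovers. Comparing them with the parentals, only the al allele has switched, so al is the middle locus and the order is l – al – dw.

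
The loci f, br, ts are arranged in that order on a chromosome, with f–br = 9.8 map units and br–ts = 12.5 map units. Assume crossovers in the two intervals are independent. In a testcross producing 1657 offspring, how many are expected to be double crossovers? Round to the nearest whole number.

20

Map distances give recombination frequencies of 0.098 and 0.125 for the two intervals.
With no interference, expected double-crossover frequency = 0.098 × 0.125 = 0.01225.
Expected number = 0.01225 × 1657 = 20.30 ≈ 20.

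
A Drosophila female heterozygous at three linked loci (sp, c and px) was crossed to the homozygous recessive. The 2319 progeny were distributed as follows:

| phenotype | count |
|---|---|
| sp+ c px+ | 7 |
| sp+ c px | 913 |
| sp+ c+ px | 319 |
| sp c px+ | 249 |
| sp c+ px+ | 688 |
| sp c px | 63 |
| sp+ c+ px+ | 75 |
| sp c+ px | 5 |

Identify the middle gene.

The two most frequent reciprocal classes, sp c+ px+ and sp+ c px, are the parental types, so the F1 was sp c+ px+ / sp+ c px.
The two rarest classes, sp c+ px and sp+ c px+, are the double crossovers. Comparing them with the parentals, only the px allele has switched, so px is the middle locus and the order is sp – px – c.

px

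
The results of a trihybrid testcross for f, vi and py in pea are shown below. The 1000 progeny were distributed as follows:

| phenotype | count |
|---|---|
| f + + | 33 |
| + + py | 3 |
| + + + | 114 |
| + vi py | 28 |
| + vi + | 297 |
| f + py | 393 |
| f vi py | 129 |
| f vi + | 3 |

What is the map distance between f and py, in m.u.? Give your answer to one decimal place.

The two most frequent reciprocal classes, + vi + and f + py, are the parental types, so the F1 was + vi + / f + py.
The two rarest classes, f vi + and + + py, are the double crossovers. Comparing them with the parentals, only the f allele has switched, so f is the middle locus and the order is py – f – vi.
Crossovers in the py–f interval produce the single-crossover classes + vi py and f + + (28 + 33 = 61) plus the double crossovers (6).
RF(py–f) = (61 + 6) / 1000 = 67/1000 = 0.0670 → 6.7 m.u.

6.7 m.u.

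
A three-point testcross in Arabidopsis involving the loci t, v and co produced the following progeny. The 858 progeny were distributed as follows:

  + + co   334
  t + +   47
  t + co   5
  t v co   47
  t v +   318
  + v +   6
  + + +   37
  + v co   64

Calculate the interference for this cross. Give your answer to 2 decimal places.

The two most frequent reciprocal classes, t v + and + + co, are the parental types, so the F1 was t v + / + + co.
The two rarest classes, + v + and t + co, are the double crossovers. Comparing them with the parentals, only the t allele has switched, so t is the middle locus and the order is co – t – v.
co–t: (84 + 11)/858 = 0.1107; t–v: (111 + 11)/858 = 0.1422.
Expected DCO frequency = 0.1107 × 0.1422 ≈ 0.01574; observed = 11/858 ≈ 0.01282.
Coefficient of coincidence = 0.01282/0.01574 ≈ 0.81; interference = 1 − 0.81 = 0.19.

0.19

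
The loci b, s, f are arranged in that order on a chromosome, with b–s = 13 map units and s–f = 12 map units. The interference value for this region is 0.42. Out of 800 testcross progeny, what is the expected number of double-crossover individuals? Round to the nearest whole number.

7

Map distances give recombination frequencies of 0.130 and 0.120 for the two intervals.
With interference 0.42 (so coincidence = 0.58), expected double-crossover frequency = 0.130 × 0.120 × 0.58 = 0.00905.
Expected number = 0.00905 × 800 = 7.24 ≈ 7.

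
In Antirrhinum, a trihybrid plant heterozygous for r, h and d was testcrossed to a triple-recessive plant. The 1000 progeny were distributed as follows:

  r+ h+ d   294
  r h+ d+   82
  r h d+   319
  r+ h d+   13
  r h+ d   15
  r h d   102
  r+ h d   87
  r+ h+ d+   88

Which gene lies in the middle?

The two most frequent reciprocal classes, r+ h+ d and r h d+, are the parental types, so the F1 was r+ h+ d / r h d+.
The two rarest classes, r h+ d and r+ h d+, are the double crossovers. Comparing them with the parentals, only the r allele has switched, so r is the middle locus and the order is h – r – d.

r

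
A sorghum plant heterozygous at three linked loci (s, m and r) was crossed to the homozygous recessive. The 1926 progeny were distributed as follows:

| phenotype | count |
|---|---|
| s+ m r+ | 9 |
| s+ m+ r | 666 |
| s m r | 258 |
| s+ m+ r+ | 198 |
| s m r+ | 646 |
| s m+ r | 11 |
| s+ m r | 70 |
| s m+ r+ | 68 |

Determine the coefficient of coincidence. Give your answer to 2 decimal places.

0.51

The two most frequent reciprocal classes, s m r+ and s+ m+ r, are the parental types, so the F1 was s m r+ / s+ m+ r.
The two rarest classes, s+ m r+ and s m+ r, are the double crossovers. Comparing them with the parentals, only the s allele has switched, so s is the middle locus and the order is m – s – r.
m–s: (138 + 20)/1926 = 0.0820; s–r: (456 + 20)/1926 = 0.2471.
Expected DCO frequency = 0.0820 × 0.2471 ≈ 0.02026; observed = 20/1926 ≈ 0.01038.
Coefficient of coincidence = 0.01038/0.02026 ≈ 0.51.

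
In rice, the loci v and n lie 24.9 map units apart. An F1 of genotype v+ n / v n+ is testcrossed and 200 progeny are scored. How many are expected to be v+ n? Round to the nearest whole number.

75

A map distance of 24.9 map units corresponds to a recombination frequency of 0.249.
The F1 is v+ n / v n+, so v+ n is a parental gamete class with expected frequency (1 − r)/2 = 0.751/2 = 0.3755.
Expected number = 0.3755 × 200 = 75.10 ≈ 75.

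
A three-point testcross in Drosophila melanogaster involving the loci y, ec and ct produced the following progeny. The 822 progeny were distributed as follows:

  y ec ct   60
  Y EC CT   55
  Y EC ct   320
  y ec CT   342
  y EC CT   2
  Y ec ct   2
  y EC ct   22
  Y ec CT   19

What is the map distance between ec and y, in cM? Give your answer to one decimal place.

5.5 cM

The two most frequent reciprocal classes, y ec CT and Y EC ct, are the parental types, so the F1 was y ec CT / Y EC ct.
The two rarest classes, y EC CT and Y ec ct, are the double crossovers. Comparing them with the parentals, only the ec allele has switched, so ec is the middle locus and the order is ct – ec – y.
Crossovers in the ec–y interval produce the single-crossover classes Y ec CT and y EC ct (19 + 22 = 41) plus the double crossovers (4).
RF(ec–y) = (41 + 4) / 822 = 45/822 = 0.0547 → 5.5 cM.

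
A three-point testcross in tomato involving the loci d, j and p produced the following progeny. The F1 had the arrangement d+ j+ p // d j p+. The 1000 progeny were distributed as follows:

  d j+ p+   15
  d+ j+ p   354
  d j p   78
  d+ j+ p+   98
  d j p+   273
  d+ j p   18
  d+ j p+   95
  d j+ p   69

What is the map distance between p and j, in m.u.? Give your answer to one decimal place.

The two rarest classes, d+ j p and d j+ p+, are the double crossovers. Comparing them with the parentals, only the j allele has switched, so j is the middle locus and the order is p – j – d.
Crossovers in the p–j interval produce the single-crossover classes d+ j+ p+ and d j p (98 + 78 = 176) plus the double crossovers (33).
RF(p–j) = (176 + 33) / 1000 = 209/1000 = 0.2090 → 20.9 m.u.

20.9 m.u.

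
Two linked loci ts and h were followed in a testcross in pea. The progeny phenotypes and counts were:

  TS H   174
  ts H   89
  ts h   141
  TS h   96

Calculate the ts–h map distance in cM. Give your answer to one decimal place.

The two most frequent classes, TS H (174) and ts h (141), are the parental types, so the F1 was TS H / ts h.
The recombinant classes are TS h and ts H: 96 + 89 = 185.
Recombination frequency = 185/500 = 0.3700 ≈ 37.0%, i.e. 37.0 cM.

37.0 cM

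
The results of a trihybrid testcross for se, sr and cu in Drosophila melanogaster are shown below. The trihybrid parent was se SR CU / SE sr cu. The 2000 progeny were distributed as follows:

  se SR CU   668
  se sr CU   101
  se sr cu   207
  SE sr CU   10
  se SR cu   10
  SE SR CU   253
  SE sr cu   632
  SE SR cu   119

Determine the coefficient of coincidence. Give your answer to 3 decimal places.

The two rarest classes, se SR cu and SE sr CU, are the double crossovers. Comparing them with the parentals, only the cu allele has switched, so cu is the middle locus and the order is se – cu – sr.
se–cu: (460 + 20)/2000 = 0.2400; cu–sr: (220 + 20)/2000 = 0.1200.
Expected DCO frequency = 0.2400 × 0.1200 ≈ 0.02880; observed = 20/2000 ≈ 0.01000.
Coefficient of coincidence = 0.01000/0.02880 ≈ 0.347.

0.347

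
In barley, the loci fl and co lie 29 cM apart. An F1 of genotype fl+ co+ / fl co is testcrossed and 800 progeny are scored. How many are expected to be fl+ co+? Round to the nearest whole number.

A map distance of 29 cM corresponds to a recombination frequency of 0.290.
The F1 is fl+ co+ / fl co, so fl+ co+ is a parental gamete class with expected frequency (1 − r)/2 = 0.710/2 = 0.3550.
Expected number = 0.3550 × 800 = 284.00 ≈ 284.

284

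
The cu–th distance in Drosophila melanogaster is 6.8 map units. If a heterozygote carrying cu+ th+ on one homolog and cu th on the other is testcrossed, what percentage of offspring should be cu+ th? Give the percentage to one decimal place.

A map distance of 6.8 map units corresponds to a recombination frequency of 0.068.
The F1 is cu+ th+ / cu th, so cu+ th is a recombinant gamete class with expected frequency r/2 = 0.068/2 = 0.0340.
That is 0.0340 = 3.4% of the progeny.

3.4%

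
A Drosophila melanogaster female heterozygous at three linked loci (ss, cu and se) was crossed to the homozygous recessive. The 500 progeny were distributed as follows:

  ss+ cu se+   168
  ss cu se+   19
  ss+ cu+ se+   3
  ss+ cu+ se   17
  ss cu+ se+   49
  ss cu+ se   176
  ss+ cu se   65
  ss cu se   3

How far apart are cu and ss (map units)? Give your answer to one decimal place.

8.4 map units

The two most frequent reciprocal classes, ss+ cu se+ and ss cu+ se, are the parental types, so the F1 was ss+ cu se+ / ss cu+ se.
The two rarest classes, ss+ cu+ se+ and ss cu se, are the double crossovers. Comparing them with the parentals, only the cu allele has switched, so cu is the middle locus and the order is ss – cu – se.
Crossovers in the ss–cu interval produce the single-crossover classes ss cu se+ and ss+ cu+ se (19 + 17 = 36) plus the double crossovers (6).
RF(ss–cu) = (36 + 6) / 500 = 42/500 = 0.0840 → 8.4 map units.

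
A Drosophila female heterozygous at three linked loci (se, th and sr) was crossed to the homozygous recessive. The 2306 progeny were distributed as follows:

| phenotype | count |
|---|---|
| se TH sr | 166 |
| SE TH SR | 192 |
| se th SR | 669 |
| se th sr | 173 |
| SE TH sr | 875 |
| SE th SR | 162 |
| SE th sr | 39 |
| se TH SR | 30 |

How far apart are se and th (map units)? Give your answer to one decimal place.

17.2 map units

The two most frequent reciprocal classes, SE TH sr and se th SR, are the parental types, so the F1 was SE TH sr / se th SR.
The two rarest classes, SE th sr and se TH SR, are the double crossovers. Comparing them with the parentals, only the th allele has switched, so th is the middle locus and the order is sr – th – se.
Crossovers in the th–se interval produce the single-crossover classes se TH sr and SE th SR (166 + 162 = 328) plus the double crossovers (69).
RF(th–se) = (328 + 69) / 2306 = 397/2306 = 0.1722 → 17.2 map units.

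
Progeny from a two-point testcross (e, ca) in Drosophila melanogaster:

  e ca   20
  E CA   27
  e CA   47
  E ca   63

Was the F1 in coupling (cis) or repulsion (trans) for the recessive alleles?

The two most frequent classes are E ca (63) and e CA (47); these are the parental (non-recombinant) types.
So the F1 carried E ca on one chromosome and e CA on the other — the recessive alleles are on opposite chromosomes (trans / repulsion).

trans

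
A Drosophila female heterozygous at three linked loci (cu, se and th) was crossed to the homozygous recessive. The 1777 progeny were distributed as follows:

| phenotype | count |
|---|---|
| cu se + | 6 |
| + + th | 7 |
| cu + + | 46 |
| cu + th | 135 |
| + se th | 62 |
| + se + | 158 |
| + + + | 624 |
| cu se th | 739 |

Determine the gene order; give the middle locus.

th

The two most frequent reciprocal classes, cu se th and + + +, are the parental types, so the F1 was cu se th / + + +.
The two rarest classes, cu se + and + + th, are the double crossovers. Comparing them with the parentals, only the th allele has switched, so th is the middle locus and the order is cu – th – se.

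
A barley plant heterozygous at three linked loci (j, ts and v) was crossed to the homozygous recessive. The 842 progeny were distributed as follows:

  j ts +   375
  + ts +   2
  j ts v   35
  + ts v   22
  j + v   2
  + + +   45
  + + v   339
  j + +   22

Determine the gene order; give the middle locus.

The two most frequent reciprocal classes, j ts + and + + v, are the parental types, so the F1 was j ts + / + + v.
The two rarest classes, + ts + and j + v, are the double crossovers. Comparing them with the parentals, only the j allele has switched, so j is the middle locus and the order is ts – j – v.

j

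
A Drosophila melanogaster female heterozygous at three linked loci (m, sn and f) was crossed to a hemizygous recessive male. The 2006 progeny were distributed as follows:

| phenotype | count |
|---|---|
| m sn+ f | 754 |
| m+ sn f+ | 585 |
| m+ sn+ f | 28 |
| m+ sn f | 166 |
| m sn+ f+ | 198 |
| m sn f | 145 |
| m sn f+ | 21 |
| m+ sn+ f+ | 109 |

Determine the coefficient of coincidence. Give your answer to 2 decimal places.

0.79

The two most frequent reciprocal classes, m+ sn f+ and m sn+ f, are the parental types, so the F1 was m+ sn f+ / m sn+ f.
The two rarest classes, m sn f+ and m+ sn+ f, are the double crossovers. Comparing them with the parentals, only the m allele has switched, so m is the middle locus and the order is sn – m – f.
sn–m: (254 + 49)/2006 = 0.1510; m–f: (364 + 49)/2006 = 0.2059.
Expected DCO frequency = 0.1510 × 0.2059 ≈ 0.03109; observed = 49/2006 ≈ 0.02443.
Coefficient of coincidence = 0.02443/0.03109 ≈ 0.79.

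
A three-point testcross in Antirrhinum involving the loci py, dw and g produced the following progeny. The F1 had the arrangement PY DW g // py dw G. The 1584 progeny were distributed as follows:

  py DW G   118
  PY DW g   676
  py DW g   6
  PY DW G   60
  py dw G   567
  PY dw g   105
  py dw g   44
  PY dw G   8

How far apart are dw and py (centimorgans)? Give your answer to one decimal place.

15.0 centimorgans

The two rarest classes, py DW g and PY dw G, are the double crossovers. Comparing them with the parentals, only the py allele has switched, so py is the middle locus and the order is dw – py – g.
Crossovers in the dw–py interval produce the single-crossover classes PY dw g and py DW G (105 + 118 = 223) plus the double crossovers (14).
RF(dw–py) = (223 + 14) / 1584 = 237/1584 = 0.1496 → 15.0 centimorgans.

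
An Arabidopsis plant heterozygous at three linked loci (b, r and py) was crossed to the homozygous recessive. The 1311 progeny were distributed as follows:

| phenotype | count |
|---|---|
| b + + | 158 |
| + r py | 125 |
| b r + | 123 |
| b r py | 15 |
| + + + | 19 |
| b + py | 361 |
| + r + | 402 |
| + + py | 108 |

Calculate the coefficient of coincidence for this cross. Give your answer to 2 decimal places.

0.53

The two most frequent reciprocal classes, b + py and + r +, are the parental types, so the F1 was b + py / + r +.
The two rarest classes, b r py and + + +, are the double crossovers. Comparing them with the parentals, only the r allele has switched, so r is the middle locus and the order is py – r – b.
py–r: (283 + 34)/1311 = 0.2418; r–b: (231 + 34)/1311 = 0.2021.
Expected DCO frequency = 0.2418 × 0.2021 ≈ 0.04887; observed = 34/1311 ≈ 0.02593.
Coefficient of coincidence = 0.02593/0.04887 ≈ 0.53.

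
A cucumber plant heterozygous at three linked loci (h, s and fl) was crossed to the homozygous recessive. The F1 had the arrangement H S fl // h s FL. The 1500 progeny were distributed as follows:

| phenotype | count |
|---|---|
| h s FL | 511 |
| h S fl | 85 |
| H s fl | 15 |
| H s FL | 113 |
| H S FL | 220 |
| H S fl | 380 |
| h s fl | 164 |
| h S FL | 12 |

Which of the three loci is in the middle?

s

The two rarest classes, H s fl and h S FL, are the double crossovers. Comparing them with the parentals, only the s allele has switched, so s is the middle locus and the order is h – s – fl.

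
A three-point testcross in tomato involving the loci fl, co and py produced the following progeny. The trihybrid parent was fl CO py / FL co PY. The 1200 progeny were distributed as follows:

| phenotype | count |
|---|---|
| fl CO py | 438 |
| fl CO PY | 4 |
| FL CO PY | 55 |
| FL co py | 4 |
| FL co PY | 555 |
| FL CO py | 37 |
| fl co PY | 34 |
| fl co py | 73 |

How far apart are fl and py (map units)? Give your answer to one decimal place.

The two rarest classes, fl CO PY and FL co py, are the double crossovers. Comparing them with the parentals, only the py allele has switched, so py is the middle locus and the order is fl – py – co.
Crossovers in the fl–py interval produce the single-crossover classes FL CO py and fl co PY (37 + 34 = 71) plus the double crossovers (8).
RF(fl–py) = (71 + 8) / 1200 = 79/1200 = 0.0658 → 6.6 map units.

6.6 map units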